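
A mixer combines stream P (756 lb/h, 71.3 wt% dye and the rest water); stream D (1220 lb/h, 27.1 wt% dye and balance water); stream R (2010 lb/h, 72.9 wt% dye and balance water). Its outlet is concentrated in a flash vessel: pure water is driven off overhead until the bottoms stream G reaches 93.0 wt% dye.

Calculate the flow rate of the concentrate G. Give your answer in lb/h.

dye entering = 756×0.713 + 1220×0.271 + 2010×0.729 = 2334.9 lb/h.
All dye reports to G, so G = 2334.9/0.930 = 2510.7 lb/h.

2511 lb/h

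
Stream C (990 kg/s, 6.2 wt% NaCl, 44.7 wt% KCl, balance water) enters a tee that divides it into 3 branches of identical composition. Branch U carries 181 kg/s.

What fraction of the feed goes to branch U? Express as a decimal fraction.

Fraction to U = 181/990 = 0.1828.

0.183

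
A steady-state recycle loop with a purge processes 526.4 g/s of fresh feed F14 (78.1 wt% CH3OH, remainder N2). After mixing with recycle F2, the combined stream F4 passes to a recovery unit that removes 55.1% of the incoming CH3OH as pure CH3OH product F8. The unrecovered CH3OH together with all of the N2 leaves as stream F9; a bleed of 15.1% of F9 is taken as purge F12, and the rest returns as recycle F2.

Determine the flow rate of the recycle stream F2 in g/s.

N2 enters only via F14 and leaves only via the purge: 526.4×0.219 = 0.151×(N2 in F9), and the recovery unit passes all N2, so N2 in F4 = N2 in F9 = 763.45 g/s.
CH3OH in F4: m_A = 526.4×0.781 + (1−0.151)·(1−0.551)·m_A, so m_A = 411.12/0.6188 = 664.38 g/s.
F9 = (1−0.551)×664.38 + 763.45 = 1061.8 g/s.
Recycle F2 = (1−0.151)×1061.8 = 901.44 g/s.

901.4 g/s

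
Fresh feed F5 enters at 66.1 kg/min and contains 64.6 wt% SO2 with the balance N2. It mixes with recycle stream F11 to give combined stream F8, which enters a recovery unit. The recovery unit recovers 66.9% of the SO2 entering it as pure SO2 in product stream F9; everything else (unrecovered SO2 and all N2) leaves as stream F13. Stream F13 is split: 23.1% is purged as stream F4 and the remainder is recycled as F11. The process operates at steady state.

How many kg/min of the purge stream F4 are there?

N2 enters only via F5 and leaves only via the purge: 66.1×0.354 = 0.231×(N2 in F13), and the recovery unit passes all N2, so N2 in F8 = N2 in F13 = 101.3 kg/min.
SO2 in F8: m_A = 66.1×0.646 + (1−0.231)·(1−0.669)·m_A, so m_A = 42.701/0.7455 = 57.281 kg/min.
F13 = (1−0.669)×57.281 + 101.3 = 120.26 kg/min.
Purge F4 = 0.231×120.26 = 27.779 kg/min.

27.78 kg/min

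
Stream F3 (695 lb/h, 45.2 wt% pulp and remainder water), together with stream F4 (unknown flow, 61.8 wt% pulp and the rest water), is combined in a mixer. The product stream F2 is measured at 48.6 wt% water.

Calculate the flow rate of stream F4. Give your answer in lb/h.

Let F4 be the unknown flow. Total out = 695 + F4.
water balance: 380.86 + 0.382·F4 = 0.486·(695 + F4)
(0.382 − 0.486)·F4 = 0.486×695 − 380.86 = -43.09
F4 = -43.09 / -0.104 = 414.33 lb/h

414.3 lb/h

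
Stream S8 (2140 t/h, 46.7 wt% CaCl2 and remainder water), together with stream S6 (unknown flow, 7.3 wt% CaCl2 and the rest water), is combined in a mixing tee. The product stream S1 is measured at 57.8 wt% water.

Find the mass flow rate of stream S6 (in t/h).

275.9 t/h

Let S6 be the unknown flow. Total out = 2140 + S6.
water balance: 1140.6 + 0.927·S6 = 0.578·(2140 + S6)
(0.927 − 0.578)·S6 = 0.578×2140 − 1140.6 = 96.3
S6 = 96.3 / 0.349 = 275.93 t/h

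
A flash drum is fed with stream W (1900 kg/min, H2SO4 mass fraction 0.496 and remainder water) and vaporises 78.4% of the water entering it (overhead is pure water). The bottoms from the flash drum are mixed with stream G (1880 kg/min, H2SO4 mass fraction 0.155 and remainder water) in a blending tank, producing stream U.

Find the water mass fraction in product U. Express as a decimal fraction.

Vapour removed = 0.784×0.504×1900 = 750.76 kg/min; concentrate = 1149.2 kg/min.
water reaching the mixer = 206.84 (from concentrate) + 1880×0.845 = 1795.4 kg/min.
Product flow = 1149.2 + 1880 = 3029.2 kg/min; water fraction = 0.593.

0.593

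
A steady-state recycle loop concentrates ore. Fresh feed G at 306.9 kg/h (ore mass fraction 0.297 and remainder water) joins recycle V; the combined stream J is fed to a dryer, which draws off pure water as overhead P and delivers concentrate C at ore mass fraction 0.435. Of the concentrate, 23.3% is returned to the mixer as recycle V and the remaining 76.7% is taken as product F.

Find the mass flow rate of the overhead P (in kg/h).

Overall ore balance (none leaves overhead): ore in fresh feed = ore in product, i.e. 306.9×0.297 = (1−0.233)·C·0.435.
C = 91.149/(0.435×0.767) = 273.19 kg/h.
Recycle V = 0.233×273.19 = 63.654 kg/h.
Combined feed J = 306.9 + 63.654 = 370.55 kg/h.
Overhead P = J − C = 370.55 − 273.19 = 97.361 kg/h.

97.36 kg/h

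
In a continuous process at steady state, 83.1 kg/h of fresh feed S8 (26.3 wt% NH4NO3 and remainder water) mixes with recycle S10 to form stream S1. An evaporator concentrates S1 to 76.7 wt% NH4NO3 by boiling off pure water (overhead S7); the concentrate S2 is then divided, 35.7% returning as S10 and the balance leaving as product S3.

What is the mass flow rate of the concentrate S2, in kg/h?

44.31 kg/h

Overall NH4NO3 balance (none leaves overhead): NH4NO3 in fresh feed = NH4NO3 in product, i.e. 83.1×0.263 = (1−0.357)·S2·0.767.
S2 = 21.855/(0.767×0.643) = 44.315 kg/h.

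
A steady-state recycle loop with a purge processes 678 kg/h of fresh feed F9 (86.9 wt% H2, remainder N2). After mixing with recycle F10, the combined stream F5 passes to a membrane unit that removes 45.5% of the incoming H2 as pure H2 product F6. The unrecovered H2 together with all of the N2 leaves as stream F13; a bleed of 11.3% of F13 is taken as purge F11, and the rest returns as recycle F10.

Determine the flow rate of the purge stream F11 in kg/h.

N2 enters only via F9 and leaves only via the purge: 678×0.131 = 0.113×(N2 in F13), and the membrane unit passes all N2, so N2 in F5 = N2 in F13 = 786 kg/h.
H2 in F5: m_A = 678×0.869 + (1−0.113)·(1−0.455)·m_A, so m_A = 589.18/0.5166 = 1140.5 kg/h.
F13 = (1−0.455)×1140.5 + 786 = 1407.6 kg/h.
Purge F11 = 0.113×1407.6 = 159.06 kg/h.

159.1 kg/h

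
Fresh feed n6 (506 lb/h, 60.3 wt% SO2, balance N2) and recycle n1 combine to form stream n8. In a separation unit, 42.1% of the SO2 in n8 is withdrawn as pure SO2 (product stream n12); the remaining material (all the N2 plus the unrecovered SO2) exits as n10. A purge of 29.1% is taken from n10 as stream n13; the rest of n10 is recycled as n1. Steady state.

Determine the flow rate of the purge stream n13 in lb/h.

288.1 lb/h

N2 enters only via n6 and leaves only via the purge: 506×0.397 = 0.291×(N2 in n10), and the separation unit passes all N2, so N2 in n8 = N2 in n10 = 690.32 lb/h.
SO2 in n8: m_A = 506×0.603 + (1−0.291)·(1−0.421)·m_A, so m_A = 305.12/0.5895 = 517.6 lb/h.
n10 = (1−0.421)×517.6 + 690.32 = 990.01 lb/h.
Purge n13 = 0.291×990.01 = 288.09 lb/h.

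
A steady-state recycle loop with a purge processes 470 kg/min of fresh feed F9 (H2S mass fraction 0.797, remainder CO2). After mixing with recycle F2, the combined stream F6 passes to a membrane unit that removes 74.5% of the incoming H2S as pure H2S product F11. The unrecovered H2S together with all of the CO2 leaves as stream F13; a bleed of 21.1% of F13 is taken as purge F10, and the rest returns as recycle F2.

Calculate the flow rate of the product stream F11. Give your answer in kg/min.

H2S in F6: m_A = 470×0.797 + (1−0.211)·(1−0.745)·m_A, so m_A = 374.59/0.7988 = 468.94 kg/min.
Product F11 = 0.745×468.94 = 349.36 kg/min.

349.4 kg/min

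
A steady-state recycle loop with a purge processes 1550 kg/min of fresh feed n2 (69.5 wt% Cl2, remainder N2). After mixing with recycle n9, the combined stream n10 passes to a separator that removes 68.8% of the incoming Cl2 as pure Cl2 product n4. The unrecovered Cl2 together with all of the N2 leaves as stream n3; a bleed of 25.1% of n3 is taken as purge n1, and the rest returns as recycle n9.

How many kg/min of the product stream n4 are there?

967.2 kg/min

Cl2 in n10: m_A = 1550×0.695 + (1−0.251)·(1−0.688)·m_A, so m_A = 1077.2/0.7663 = 1405.8 kg/min.
Product n4 = 0.688×1405.8 = 967.16 kg/min.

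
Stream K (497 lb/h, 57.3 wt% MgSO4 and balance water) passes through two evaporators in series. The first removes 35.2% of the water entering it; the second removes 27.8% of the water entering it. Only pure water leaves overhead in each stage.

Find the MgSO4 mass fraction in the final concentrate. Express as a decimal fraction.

0.741

water in feed = 497×0.427 = 212.22 lb/h.
After stage 1: water left = (1−0.352)×212.22 = 137.52; stream total = 422.3 lb/h.
After stage 2: water left = (1−0.278)×137.52 = 99.288; final concentrate = 384.07 lb/h.
MgSO4 fraction = 284.78/384.07 = 0.741.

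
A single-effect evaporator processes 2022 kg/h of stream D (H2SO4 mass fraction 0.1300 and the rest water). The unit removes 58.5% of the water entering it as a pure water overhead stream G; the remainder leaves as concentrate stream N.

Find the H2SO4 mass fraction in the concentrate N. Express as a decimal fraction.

H2SO4 is not removed: 2022×0.130 = 262.86 kg/h of H2SO4 enters N.
water entering = 2022×0.870 = 1759.1 kg/h; overhead removed = 0.585×1759.1 = 1029.1 kg/h.
Concentrate = 2022 − 1029.1 = 992.9 kg/h.
Mass fraction = 262.86/992.9 = 0.2647.

0.2647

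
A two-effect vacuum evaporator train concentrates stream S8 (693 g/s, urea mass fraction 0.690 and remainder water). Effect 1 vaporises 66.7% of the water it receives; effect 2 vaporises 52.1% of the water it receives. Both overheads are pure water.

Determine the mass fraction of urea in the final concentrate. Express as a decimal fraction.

water in feed = 693×0.310 = 214.83 g/s.
After stage 1: water left = (1−0.667)×214.83 = 71.538; stream total = 549.71 g/s.
After stage 2: water left = (1−0.521)×71.538 = 34.267; final concentrate = 512.44 g/s.
urea fraction = 478.17/512.44 = 0.933.

0.933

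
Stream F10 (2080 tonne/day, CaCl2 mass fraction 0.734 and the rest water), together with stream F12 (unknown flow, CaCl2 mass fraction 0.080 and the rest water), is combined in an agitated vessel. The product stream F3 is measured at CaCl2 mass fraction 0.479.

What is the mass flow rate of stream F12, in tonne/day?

Let F12 be the unknown flow. Total out = 2080 + F12.
CaCl2 balance: 1526.7 + 0.080·F12 = 0.479·(2080 + F12)
(0.080 − 0.479)·F12 = 0.479×2080 − 1526.7 = -530.4
F12 = -530.4 / -0.399 = 1329.3 tonne/day

1329 tonne/day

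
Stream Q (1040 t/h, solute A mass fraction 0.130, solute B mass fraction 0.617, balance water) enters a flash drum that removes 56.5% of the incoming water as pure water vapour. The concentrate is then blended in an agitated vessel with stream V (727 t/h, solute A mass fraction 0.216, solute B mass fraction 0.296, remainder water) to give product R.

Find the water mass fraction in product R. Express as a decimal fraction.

0.290

Vapour removed = 0.565×0.253×1040 = 148.66 t/h; concentrate = 891.34 t/h.
water reaching the mixer = 114.46 (from concentrate) + 727×0.488 = 469.23 t/h.
Product flow = 891.34 + 727 = 1618.3 t/h; water fraction = 0.290.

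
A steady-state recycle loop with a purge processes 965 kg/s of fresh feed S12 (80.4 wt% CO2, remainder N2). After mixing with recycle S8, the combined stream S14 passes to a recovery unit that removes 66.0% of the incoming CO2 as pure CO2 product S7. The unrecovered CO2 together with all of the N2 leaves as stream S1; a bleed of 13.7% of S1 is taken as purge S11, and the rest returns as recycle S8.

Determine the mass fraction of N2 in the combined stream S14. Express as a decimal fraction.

N2 enters only via S12 and leaves only via the purge: 965×0.196 = 0.137×(N2 in S1), and the recovery unit passes all N2, so N2 in S14 = N2 in S1 = 1380.6 kg/s.
CO2 in S14: m_A = 965×0.804 + (1−0.137)·(1−0.660)·m_A, so m_A = 775.86/0.7066 = 1098 kg/s.
S14 = 1098 + 1380.6 = 2478.6 kg/s.
N2 fraction in S14 = 1380.6/2478.6 = 0.557.

0.557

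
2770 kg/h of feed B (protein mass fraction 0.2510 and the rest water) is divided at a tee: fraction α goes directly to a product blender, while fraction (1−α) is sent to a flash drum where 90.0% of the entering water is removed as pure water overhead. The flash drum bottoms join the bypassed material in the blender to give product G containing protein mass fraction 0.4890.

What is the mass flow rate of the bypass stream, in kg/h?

770 kg/h

All 2770×0.251 = 695.27 kg/h of protein reaches G, so G = 695.27/0.489 = 1421.8 kg/h and vapour = 1348.2 kg/h.
The evaporator receives (1−α)·2770 of feed at 0.749 water and removes 0.900 of that water:
0.900×0.749×(1−α)×2770 = 1348.2
(1−α) = 1348.2/1867.3 = 0.7220;  α = 0.2780.
Bypass flow = 0.2780×2770 = 770.03 kg/h.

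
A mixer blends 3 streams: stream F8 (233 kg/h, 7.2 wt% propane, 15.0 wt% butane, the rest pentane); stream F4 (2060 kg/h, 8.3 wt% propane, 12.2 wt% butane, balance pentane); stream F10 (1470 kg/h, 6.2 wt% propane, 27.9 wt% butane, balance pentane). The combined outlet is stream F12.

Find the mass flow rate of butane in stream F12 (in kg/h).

butane out = butane in = 233×0.150 + 2060×0.122 + 1470×0.279 = 696.4 kg/h.

696.4 kg/h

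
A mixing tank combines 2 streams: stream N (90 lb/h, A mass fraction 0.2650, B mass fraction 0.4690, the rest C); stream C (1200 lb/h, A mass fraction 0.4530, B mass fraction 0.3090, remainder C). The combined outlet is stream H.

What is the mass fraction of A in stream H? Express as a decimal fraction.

Total flow out = 90 + 1200 = 1290 lb/h.
A in = 90×0.265 + 1200×0.453 = 567.45 lb/h.
A mass fraction in H = 567.45/1290 = 0.4399.

0.4399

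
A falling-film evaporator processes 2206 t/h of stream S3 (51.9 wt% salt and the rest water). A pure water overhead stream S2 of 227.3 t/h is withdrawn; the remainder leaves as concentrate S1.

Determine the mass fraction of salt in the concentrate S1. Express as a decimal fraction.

0.579

salt is not removed: 2206×0.519 = 1144.9 t/h of salt enters S1.
Concentrate = 2206 − 227.3 = 1978.7 t/h.
Mass fraction = 1144.9/1978.7 = 0.579.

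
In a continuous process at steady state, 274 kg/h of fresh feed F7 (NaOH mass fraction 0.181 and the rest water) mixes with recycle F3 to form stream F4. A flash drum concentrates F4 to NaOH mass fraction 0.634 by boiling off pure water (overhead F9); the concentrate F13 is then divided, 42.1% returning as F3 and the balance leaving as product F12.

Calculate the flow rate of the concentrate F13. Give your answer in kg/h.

135.1 kg/h

Overall NaOH balance (none leaves overhead): NaOH in fresh feed = NaOH in product, i.e. 274×0.181 = (1−0.421)·F13·0.634.
F13 = 49.594/(0.634×0.579) = 135.1 kg/h.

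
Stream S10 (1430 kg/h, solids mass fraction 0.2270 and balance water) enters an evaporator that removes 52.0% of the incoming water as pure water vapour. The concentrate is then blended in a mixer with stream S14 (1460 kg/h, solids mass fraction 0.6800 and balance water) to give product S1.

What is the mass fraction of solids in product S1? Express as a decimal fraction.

Vapour removed = 0.520×0.773×1430 = 574.8 kg/h; concentrate = 855.2 kg/h.
solids reaching the mixer = 324.61 (from concentrate) + 1460×0.680 = 1317.4 kg/h.
Product flow = 855.2 + 1460 = 2315.2 kg/h; solids fraction = 0.5690.

0.5690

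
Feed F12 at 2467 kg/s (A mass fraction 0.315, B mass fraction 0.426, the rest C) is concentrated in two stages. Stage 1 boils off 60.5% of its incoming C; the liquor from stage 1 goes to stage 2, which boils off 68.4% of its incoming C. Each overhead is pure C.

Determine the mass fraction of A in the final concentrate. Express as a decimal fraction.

0.407

C in feed = 2467×0.259 = 638.95 kg/s.
After stage 1: C left = (1−0.605)×638.95 = 252.39; stream total = 2080.4 kg/s.
After stage 2: C left = (1−0.684)×252.39 = 79.754; final concentrate = 1907.8 kg/s.
A fraction = 777.11/1907.8 = 0.407.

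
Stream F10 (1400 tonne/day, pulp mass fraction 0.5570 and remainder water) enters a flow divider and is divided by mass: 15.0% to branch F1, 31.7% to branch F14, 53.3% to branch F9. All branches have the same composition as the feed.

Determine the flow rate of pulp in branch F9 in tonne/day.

Branch F9 total = 0.533×1400 = 746.2 tonne/day.
pulp in F9 = 0.557×746.2 = 415.63 tonne/day.

415.6 tonne/day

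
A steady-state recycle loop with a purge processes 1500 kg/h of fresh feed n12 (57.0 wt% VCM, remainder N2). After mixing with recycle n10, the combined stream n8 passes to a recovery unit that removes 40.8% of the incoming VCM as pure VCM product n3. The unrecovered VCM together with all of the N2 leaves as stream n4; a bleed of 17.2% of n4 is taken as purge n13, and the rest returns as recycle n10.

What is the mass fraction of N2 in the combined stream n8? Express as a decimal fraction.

N2 enters only via n12 and leaves only via the purge: 1500×0.430 = 0.172×(N2 in n4), and the recovery unit passes all N2, so N2 in n8 = N2 in n4 = 3750 kg/h.
VCM in n8: m_A = 1500×0.570 + (1−0.172)·(1−0.408)·m_A, so m_A = 855/0.5098 = 1677 kg/h.
n8 = 1677 + 3750 = 5427 kg/h.
N2 fraction in n8 = 3750/5427 = 0.6910.

0.6910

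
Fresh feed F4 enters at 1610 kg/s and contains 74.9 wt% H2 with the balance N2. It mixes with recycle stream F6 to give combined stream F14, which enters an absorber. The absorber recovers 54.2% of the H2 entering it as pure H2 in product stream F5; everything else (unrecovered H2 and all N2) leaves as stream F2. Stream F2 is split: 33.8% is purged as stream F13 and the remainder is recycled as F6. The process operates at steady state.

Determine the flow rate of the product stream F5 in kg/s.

H2 in F14: m_A = 1610×0.749 + (1−0.338)·(1−0.542)·m_A, so m_A = 1205.9/0.6968 = 1730.6 kg/s.
Product F5 = 0.542×1730.6 = 937.99 kg/s.

938 kg/s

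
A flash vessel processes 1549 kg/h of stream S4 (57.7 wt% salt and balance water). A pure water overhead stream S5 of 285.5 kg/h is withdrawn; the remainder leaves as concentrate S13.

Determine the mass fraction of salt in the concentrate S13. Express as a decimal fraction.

salt is not removed: 1549×0.577 = 893.77 kg/h of salt enters S13.
Concentrate = 1549 − 285.5 = 1263.5 kg/h.
Mass fraction = 893.77/1263.5 = 0.7074.

0.7074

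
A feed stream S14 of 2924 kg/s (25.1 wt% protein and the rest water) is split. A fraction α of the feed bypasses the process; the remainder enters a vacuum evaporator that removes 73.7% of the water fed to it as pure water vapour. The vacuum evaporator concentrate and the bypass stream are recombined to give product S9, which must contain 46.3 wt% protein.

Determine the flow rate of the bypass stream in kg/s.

All 2924×0.251 = 733.92 kg/s of protein reaches S9, so S9 = 733.92/0.463 = 1585.1 kg/s and vapour = 1338.9 kg/s.
The evaporator receives (1−α)·2924 of feed at 0.749 water and removes 0.737 of that water:
0.737×0.749×(1−α)×2924 = 1338.9
(1−α) = 1338.9/1614.1 = 0.8295;  α = 0.1705.
Bypass flow = 0.1705×2924 = 498.6 kg/s.

498.6 kg/s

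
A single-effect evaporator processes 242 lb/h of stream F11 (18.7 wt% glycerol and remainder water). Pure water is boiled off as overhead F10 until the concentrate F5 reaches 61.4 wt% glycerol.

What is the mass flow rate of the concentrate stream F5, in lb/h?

73.7 lb/h

glycerol is conserved: 242×0.187 = 45.254 lb/h all reports to the concentrate.
Concentrate = 45.254/(target fraction) = 73.704 lb/h.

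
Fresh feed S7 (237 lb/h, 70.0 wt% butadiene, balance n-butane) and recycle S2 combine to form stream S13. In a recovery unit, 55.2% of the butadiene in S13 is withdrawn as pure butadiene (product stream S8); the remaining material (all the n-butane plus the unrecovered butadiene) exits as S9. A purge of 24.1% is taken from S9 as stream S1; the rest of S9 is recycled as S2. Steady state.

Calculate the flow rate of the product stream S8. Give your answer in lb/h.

138.8 lb/h

butadiene in S13: m_A = 237×0.700 + (1−0.241)·(1−0.552)·m_A, so m_A = 165.9/0.6600 = 251.38 lb/h.
Product S8 = 0.552×251.38 = 138.76 lb/h.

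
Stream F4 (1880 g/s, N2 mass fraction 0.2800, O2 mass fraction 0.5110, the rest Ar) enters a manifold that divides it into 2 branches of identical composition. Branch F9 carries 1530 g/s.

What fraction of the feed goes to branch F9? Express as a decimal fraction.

0.814

Fraction to F9 = 1530/1880 = 0.8138.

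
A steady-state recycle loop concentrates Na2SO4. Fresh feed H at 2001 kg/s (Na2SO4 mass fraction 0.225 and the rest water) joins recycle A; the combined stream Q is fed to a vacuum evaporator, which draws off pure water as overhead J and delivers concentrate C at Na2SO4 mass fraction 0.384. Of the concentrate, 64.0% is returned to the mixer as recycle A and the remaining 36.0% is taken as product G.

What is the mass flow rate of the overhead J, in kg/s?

Overall Na2SO4 balance (none leaves overhead): Na2SO4 in fresh feed = Na2SO4 in product, i.e. 2001×0.225 = (1−0.640)·C·0.384.
C = 450.23/(0.384×0.360) = 3256.8 kg/s.
Recycle A = 0.640×3256.8 = 2084.4 kg/s.
Combined feed Q = 2001 + 2084.4 = 4085.4 kg/s.
Overhead J = Q − C = 4085.4 − 3256.8 = 828.54 kg/s.

828.5 kg/s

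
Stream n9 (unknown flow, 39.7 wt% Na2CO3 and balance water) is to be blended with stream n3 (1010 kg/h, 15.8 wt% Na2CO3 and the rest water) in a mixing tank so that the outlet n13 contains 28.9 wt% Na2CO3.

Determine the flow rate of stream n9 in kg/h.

Let n9 be the unknown flow. Total out = 1010 + n9.
Na2CO3 balance: 159.58 + 0.397·n9 = 0.289·(1010 + n9)
(0.397 − 0.289)·n9 = 0.289×1010 − 159.58 = 132.31
n9 = 132.31 / 0.108 = 1225.1 kg/h

1225 kg/h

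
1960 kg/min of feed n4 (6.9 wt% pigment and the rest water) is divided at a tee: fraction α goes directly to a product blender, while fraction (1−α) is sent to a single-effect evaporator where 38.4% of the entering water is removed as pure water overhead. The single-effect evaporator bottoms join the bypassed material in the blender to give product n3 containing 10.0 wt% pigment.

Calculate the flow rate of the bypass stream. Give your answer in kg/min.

All 1960×0.069 = 135.24 kg/min of pigment reaches n3, so n3 = 135.24/0.100 = 1352.4 kg/min and vapour = 607.6 kg/min.
The evaporator receives (1−α)·1960 of feed at 0.931 water and removes 0.384 of that water:
0.384×0.931×(1−α)×1960 = 607.6
(1−α) = 607.6/700.71 = 0.8671;  α = 0.1329.
Bypass flow = 0.1329×1960 = 260.44 kg/min.

260.4 kg/min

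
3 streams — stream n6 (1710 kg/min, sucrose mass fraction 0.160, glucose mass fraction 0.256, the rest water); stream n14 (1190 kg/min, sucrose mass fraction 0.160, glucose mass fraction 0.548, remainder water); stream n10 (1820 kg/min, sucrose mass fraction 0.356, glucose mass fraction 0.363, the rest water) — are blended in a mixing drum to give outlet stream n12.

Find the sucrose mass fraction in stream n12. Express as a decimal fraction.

0.236

Total flow out = 1710 + 1190 + 1820 = 4720 kg/min.
sucrose in = 1710×0.160 + 1190×0.160 + 1820×0.356 = 1111.9 kg/min.
sucrose mass fraction in n12 = 1111.9/4720 = 0.236.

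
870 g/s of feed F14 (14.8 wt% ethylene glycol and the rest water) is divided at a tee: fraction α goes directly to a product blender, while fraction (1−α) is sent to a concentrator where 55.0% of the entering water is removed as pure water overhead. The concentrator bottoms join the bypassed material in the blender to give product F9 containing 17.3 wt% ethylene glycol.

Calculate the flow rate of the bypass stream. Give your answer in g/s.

All 870×0.148 = 128.76 g/s of ethylene glycol reaches F9, so F9 = 128.76/0.173 = 744.28 g/s and vapour = 125.72 g/s.
The evaporator receives (1−α)·870 of feed at 0.852 water and removes 0.550 of that water:
0.550×0.852×(1−α)×870 = 125.72
(1−α) = 125.72/407.68 = 0.3084;  α = 0.6916.
Bypass flow = 0.6916×870 = 601.71 g/s.

601.7 g/s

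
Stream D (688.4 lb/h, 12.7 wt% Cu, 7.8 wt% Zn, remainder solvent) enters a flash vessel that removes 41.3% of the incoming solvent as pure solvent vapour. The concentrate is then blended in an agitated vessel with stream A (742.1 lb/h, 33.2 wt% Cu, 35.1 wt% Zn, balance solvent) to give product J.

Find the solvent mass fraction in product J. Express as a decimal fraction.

Vapour removed = 0.413×0.795×688.4 = 226.03 lb/h; concentrate = 462.37 lb/h.
solvent reaching the mixer = 321.25 (from concentrate) + 742.1×0.317 = 556.5 lb/h.
Product flow = 462.37 + 742.1 = 1204.5 lb/h; solvent fraction = 0.4620.

0.4620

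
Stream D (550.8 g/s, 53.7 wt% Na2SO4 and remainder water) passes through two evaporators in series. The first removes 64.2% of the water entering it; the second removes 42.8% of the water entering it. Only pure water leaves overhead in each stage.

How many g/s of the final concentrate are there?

water in feed = 550.8×0.463 = 255.02 g/s.
After stage 1: water left = (1−0.642)×255.02 = 91.297; stream total = 387.08 g/s.
After stage 2: water left = (1−0.428)×91.297 = 52.222; final concentrate = 348 g/s.

348 g/s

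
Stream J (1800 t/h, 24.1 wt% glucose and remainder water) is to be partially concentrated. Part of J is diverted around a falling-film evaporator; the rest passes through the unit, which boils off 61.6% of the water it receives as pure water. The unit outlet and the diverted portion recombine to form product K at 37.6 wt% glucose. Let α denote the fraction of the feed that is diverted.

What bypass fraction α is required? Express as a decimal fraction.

All 1800×0.241 = 433.8 t/h of glucose reaches K, so K = 433.8/0.376 = 1153.7 t/h and vapour = 646.28 t/h.
The evaporator receives (1−α)·1800 of feed at 0.759 water and removes 0.616 of that water:
0.616×0.759×(1−α)×1800 = 646.28
(1−α) = 646.28/841.58 = 0.7679;  α = 0.2321.

0.232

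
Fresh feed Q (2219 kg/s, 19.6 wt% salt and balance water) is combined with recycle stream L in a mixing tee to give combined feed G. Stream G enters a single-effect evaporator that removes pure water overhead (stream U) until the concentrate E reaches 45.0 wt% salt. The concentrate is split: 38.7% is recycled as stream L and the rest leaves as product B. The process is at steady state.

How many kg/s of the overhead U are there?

Overall salt balance (none leaves overhead): salt in fresh feed = salt in product, i.e. 2219×0.196 = (1−0.387)·E·0.450.
E = 434.92/(0.450×0.613) = 1576.7 kg/s.
Recycle L = 0.387×1576.7 = 610.17 kg/s.
Combined feed G = 2219 + 610.17 = 2829.2 kg/s.
Overhead U = G − E = 2829.2 − 1576.7 = 1252.5 kg/s.

1253 kg/s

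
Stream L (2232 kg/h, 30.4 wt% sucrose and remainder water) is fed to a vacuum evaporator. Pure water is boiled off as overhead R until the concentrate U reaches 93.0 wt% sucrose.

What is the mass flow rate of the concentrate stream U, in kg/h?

729.6 kg/h

sucrose is conserved: 2232×0.304 = 678.53 kg/h all reports to the concentrate.
Concentrate = 678.53/(target fraction) = 729.6 kg/h.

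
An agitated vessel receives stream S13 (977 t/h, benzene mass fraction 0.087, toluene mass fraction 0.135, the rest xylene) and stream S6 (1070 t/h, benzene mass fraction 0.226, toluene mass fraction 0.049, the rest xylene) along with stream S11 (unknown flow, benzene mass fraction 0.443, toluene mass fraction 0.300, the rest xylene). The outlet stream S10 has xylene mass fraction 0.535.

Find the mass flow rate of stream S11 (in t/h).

1585 t/h

Let S11 be the unknown flow. Total out = 2047 + S11.
xylene balance: 1535.9 + 0.257·S11 = 0.535·(2047 + S11)
(0.257 − 0.535)·S11 = 0.535×2047 − 1535.9 = -440.71
S11 = -440.71 / -0.278 = 1585.3 t/h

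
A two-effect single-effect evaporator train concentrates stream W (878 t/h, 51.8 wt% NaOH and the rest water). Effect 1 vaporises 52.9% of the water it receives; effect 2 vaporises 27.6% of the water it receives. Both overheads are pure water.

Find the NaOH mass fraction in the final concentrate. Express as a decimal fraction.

0.759

water in feed = 878×0.482 = 423.2 t/h.
After stage 1: water left = (1−0.529)×423.2 = 199.33; stream total = 654.13 t/h.
After stage 2: water left = (1−0.276)×199.33 = 144.31; final concentrate = 599.12 t/h.
NaOH fraction = 454.8/599.12 = 0.759.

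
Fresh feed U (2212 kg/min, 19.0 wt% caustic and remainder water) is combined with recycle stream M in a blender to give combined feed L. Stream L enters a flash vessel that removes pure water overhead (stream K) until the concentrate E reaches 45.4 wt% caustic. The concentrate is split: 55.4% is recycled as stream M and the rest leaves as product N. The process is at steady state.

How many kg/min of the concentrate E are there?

2076 kg/min

Overall caustic balance (none leaves overhead): caustic in fresh feed = caustic in product, i.e. 2212×0.190 = (1−0.554)·E·0.454.
E = 420.28/(0.454×0.446) = 2075.6 kg/min.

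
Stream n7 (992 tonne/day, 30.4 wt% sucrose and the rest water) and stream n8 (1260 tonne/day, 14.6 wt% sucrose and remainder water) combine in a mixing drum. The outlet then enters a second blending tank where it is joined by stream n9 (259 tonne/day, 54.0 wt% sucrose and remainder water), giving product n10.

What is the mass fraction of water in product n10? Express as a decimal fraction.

Overall, product flow = 2511 tonne/day.
water in = 992×0.696 + 1260×0.854 + 259×0.460 = 1885.6 tonne/day.
water fraction in n10 = 0.751.

0.751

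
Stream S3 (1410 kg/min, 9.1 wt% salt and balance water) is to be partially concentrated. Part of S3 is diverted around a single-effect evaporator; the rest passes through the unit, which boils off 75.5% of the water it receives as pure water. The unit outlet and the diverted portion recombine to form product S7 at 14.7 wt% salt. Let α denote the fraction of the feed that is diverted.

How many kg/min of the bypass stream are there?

627.3 kg/min

All 1410×0.091 = 128.31 kg/min of salt reaches S7, so S7 = 128.31/0.147 = 872.86 kg/min and vapour = 537.14 kg/min.
The evaporator receives (1−α)·1410 of feed at 0.909 water and removes 0.755 of that water:
0.755×0.909×(1−α)×1410 = 537.14
(1−α) = 537.14/967.68 = 0.5551;  α = 0.4449.
Bypass flow = 0.4449×1410 = 627.33 kg/min.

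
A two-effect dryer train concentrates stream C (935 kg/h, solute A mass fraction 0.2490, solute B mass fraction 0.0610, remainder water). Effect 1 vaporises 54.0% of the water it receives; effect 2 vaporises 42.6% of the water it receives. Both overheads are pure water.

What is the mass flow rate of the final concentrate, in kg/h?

460.2 kg/h

water in feed = 935×0.690 = 645.15 kg/h.
After stage 1: water left = (1−0.540)×645.15 = 296.77; stream total = 586.62 kg/h.
After stage 2: water left = (1−0.426)×296.77 = 170.35; final concentrate = 460.2 kg/h.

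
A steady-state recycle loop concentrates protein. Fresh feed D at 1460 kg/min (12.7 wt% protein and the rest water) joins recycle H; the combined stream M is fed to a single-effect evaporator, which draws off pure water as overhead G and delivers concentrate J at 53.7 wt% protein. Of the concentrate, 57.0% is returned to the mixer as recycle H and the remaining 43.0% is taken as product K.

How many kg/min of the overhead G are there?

1115 kg/min

Overall protein balance (none leaves overhead): protein in fresh feed = protein in product, i.e. 1460×0.127 = (1−0.570)·J·0.537.
J = 185.42/(0.537×0.430) = 803 kg/min.
Recycle H = 0.570×803 = 457.71 kg/min.
Combined feed M = 1460 + 457.71 = 1917.7 kg/min.
Overhead G = M − J = 1917.7 − 803 = 1114.7 kg/min.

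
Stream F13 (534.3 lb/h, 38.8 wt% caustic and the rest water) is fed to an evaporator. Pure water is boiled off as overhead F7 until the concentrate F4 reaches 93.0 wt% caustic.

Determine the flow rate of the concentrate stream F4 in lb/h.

222.9 lb/h

caustic is conserved: 534.3×0.388 = 207.31 lb/h all reports to the concentrate.
Concentrate = 207.31/(target fraction) = 222.91 lb/h.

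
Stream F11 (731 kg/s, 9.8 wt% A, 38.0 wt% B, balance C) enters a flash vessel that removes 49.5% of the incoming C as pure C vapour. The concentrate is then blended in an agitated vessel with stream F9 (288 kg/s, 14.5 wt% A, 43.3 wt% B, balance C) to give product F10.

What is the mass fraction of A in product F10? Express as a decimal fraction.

0.1366

Vapour removed = 0.495×0.522×731 = 188.88 kg/s; concentrate = 542.12 kg/s.
A reaching the mixer = 71.638 (from concentrate) + 288×0.145 = 113.4 kg/s.
Product flow = 542.12 + 288 = 830.12 kg/s; A fraction = 0.1366.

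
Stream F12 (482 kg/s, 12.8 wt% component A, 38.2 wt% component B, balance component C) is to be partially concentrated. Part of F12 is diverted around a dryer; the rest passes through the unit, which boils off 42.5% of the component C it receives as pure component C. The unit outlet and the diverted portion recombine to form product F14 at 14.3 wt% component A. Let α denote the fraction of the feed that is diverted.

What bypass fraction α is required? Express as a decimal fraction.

0.496

All 482×0.128 = 61.696 kg/s of component A reaches F14, so F14 = 61.696/0.143 = 431.44 kg/s and vapour = 50.559 kg/s.
The evaporator receives (1−α)·482 of feed at 0.490 component C and removes 0.425 of that component C:
0.425×0.490×(1−α)×482 = 50.559
(1−α) = 50.559/100.38 = 0.5037;  α = 0.4963.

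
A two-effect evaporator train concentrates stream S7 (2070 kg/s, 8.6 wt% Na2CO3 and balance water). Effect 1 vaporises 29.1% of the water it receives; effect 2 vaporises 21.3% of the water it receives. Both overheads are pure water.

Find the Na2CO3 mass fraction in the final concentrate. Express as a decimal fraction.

water in feed = 2070×0.914 = 1892 kg/s.
After stage 1: water left = (1−0.291)×1892 = 1341.4; stream total = 1519.4 kg/s.
After stage 2: water left = (1−0.213)×1341.4 = 1055.7; final concentrate = 1233.7 kg/s.
Na2CO3 fraction = 178.02/1233.7 = 0.144.

0.144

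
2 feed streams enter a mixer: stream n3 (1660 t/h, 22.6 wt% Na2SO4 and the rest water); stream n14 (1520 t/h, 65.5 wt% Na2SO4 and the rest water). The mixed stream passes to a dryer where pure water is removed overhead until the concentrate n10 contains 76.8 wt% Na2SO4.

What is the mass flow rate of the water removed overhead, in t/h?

Na2SO4 entering = 1660×0.226 + 1520×0.655 = 1370.8 t/h.
All Na2SO4 reports to n10, so n10 = 1370.8/0.768 = 1784.8 t/h.
Total feed = 3180 t/h; overhead = 3180 − 1784.8 = 1395.2 t/h.

1395 t/h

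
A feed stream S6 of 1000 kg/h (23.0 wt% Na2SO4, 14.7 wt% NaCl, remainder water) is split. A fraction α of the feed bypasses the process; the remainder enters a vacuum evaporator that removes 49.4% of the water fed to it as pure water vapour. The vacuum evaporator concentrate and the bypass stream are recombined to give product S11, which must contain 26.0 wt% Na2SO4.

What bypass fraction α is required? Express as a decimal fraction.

0.625

All 1000×0.230 = 230 kg/h of Na2SO4 reaches S11, so S11 = 230/0.260 = 884.62 kg/h and vapour = 115.38 kg/h.
The evaporator receives (1−α)·1000 of feed at 0.623 water and removes 0.494 of that water:
0.494×0.623×(1−α)×1000 = 115.38
(1−α) = 115.38/307.76 = 0.3749;  α = 0.6251.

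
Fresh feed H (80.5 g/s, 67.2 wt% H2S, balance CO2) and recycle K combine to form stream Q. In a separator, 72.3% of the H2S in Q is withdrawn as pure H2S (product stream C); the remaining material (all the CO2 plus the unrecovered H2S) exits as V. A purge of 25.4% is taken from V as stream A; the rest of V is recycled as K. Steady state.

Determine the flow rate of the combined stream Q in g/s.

172.1 g/s

CO2 enters only via H and leaves only via the purge: 80.5×0.328 = 0.254×(CO2 in V), and the separator passes all CO2, so CO2 in Q = CO2 in V = 103.95 g/s.
H2S in Q: m_A = 80.5×0.672 + (1−0.254)·(1−0.723)·m_A, so m_A = 54.096/0.7934 = 68.186 g/s.
Q = 68.186 + 103.95 = 172.14 g/s.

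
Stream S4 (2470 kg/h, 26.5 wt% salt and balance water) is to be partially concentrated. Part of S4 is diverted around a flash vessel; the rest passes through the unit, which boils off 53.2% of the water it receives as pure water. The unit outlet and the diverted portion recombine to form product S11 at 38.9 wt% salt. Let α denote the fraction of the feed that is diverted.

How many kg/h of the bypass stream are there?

All 2470×0.265 = 654.55 kg/h of salt reaches S11, so S11 = 654.55/0.389 = 1682.6 kg/h and vapour = 787.35 kg/h.
The evaporator receives (1−α)·2470 of feed at 0.735 water and removes 0.532 of that water:
0.532×0.735×(1−α)×2470 = 787.35
(1−α) = 787.35/965.82 = 0.8152;  α = 0.1848.
Bypass flow = 0.1848×2470 = 456.41 kg/h.

456.4 kg/h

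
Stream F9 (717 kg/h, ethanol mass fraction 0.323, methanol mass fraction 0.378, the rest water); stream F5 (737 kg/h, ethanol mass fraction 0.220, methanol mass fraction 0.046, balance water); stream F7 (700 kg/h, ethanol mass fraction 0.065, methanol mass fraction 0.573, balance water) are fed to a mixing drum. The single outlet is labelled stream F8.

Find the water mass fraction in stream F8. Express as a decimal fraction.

0.468

Total flow out = 717 + 737 + 700 = 2154 kg/h.
water in = 717×0.299 + 737×0.734 + 700×0.362 = 1008.7 kg/h.
water mass fraction in F8 = 1008.7/2154 = 0.468.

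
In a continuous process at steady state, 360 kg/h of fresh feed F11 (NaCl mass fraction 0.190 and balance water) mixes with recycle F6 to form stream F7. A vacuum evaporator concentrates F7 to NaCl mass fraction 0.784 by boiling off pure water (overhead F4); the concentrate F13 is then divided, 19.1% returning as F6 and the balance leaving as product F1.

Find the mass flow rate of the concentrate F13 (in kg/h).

107.8 kg/h

Overall NaCl balance (none leaves overhead): NaCl in fresh feed = NaCl in product, i.e. 360×0.190 = (1−0.191)·F13·0.784.
F13 = 68.4/(0.784×0.809) = 107.84 kg/h.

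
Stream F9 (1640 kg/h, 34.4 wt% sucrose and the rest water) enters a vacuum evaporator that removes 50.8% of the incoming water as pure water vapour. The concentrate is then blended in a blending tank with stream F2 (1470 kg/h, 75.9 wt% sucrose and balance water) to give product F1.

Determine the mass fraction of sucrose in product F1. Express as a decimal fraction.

0.655

Vapour removed = 0.508×0.656×1640 = 546.53 kg/h; concentrate = 1093.5 kg/h.
sucrose reaching the mixer = 564.16 (from concentrate) + 1470×0.759 = 1679.9 kg/h.
Product flow = 1093.5 + 1470 = 2563.5 kg/h; sucrose fraction = 0.655.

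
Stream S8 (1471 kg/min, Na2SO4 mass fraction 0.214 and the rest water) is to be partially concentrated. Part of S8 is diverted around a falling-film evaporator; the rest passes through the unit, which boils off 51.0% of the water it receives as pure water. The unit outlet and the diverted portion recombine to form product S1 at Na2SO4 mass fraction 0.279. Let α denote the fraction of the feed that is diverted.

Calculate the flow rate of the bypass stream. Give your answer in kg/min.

616.1 kg/min

All 1471×0.214 = 314.79 kg/min of Na2SO4 reaches S1, so S1 = 314.79/0.279 = 1128.3 kg/min and vapour = 342.71 kg/min.
The evaporator receives (1−α)·1471 of feed at 0.786 water and removes 0.510 of that water:
0.510×0.786×(1−α)×1471 = 342.71
(1−α) = 342.71/589.67 = 0.5812;  α = 0.4188.
Bypass flow = 0.4188×1471 = 616.07 kg/min.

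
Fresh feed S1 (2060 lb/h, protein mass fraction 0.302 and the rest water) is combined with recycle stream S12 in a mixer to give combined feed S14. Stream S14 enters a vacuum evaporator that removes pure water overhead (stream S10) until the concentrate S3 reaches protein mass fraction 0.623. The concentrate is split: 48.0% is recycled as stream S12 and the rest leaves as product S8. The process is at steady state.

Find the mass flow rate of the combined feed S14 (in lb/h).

2982 lb/h

Overall protein balance (none leaves overhead): protein in fresh feed = protein in product, i.e. 2060×0.302 = (1−0.480)·S3·0.623.
S3 = 622.12/(0.623×0.520) = 1920.4 lb/h.
Recycle S12 = 0.480×1920.4 = 921.77 lb/h.
Combined feed S14 = 2060 + 921.77 = 2981.8 lb/h.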